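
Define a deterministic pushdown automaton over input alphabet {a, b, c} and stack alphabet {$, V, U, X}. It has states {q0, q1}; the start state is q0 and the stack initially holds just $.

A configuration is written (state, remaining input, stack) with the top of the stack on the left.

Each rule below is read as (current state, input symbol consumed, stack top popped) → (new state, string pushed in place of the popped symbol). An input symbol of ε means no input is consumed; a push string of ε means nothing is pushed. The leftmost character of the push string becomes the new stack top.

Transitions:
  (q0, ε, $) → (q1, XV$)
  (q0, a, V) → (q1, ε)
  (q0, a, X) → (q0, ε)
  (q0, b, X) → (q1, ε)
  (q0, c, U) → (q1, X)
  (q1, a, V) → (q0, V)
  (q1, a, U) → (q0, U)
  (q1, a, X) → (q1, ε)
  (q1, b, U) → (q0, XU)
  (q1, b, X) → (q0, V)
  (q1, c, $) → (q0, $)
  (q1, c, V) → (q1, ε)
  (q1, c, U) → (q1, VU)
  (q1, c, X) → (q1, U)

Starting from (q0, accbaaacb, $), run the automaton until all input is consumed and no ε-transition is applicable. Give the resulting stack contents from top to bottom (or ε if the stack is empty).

VV$

(q0, accbaaacb, $)
  ε-move, top $: go to q1, push XV$ → (q1, accbaaacb, XV$)
  read a, top X: go to q1, push ε → (q1, ccbaaacb, V$)
  read c, top V: go to q1, push ε → (q1, cbaaacb, $)
  read c, top $: go to q0, push $ → (q0, baaacb, $)
  ε-move, top $: go to q1, push XV$ → (q1, baaacb, XV$)
  read b, top X: go to q0, push V → (q0, aaacb, VV$)
  read a, top V: go to q1, push ε → (q1, aacb, V$)
  read a, top V: go to q0, push V → (q0, acb, V$)
  read a, top V: go to q1, push ε → (q1, cb, $)
  read c, top $: go to q0, push $ → (q0, b, $)
  ε-move, top $: go to q1, push XV$ → (q1, b, XV$)
  read b, top X: go to q0, push V → (q0, ε, VV$)
All input consumed in state q0 with stack VV$.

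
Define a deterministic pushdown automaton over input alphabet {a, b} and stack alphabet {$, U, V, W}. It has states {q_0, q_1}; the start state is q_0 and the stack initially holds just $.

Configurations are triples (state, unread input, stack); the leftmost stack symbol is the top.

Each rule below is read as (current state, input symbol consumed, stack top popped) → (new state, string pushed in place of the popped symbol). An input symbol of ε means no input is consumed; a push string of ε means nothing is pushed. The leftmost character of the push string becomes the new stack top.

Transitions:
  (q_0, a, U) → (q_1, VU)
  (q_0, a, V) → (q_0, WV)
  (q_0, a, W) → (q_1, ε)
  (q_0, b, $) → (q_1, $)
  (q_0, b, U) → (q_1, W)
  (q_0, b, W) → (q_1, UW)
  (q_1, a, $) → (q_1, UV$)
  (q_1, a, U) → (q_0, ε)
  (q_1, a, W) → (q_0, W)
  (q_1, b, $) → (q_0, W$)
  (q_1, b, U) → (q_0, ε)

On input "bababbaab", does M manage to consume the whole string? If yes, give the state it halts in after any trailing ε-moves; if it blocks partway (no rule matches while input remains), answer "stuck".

stuck

(q_0, bababbaab, $)
  read b, top $: go to q_1, push $ → (q_1, ababbaab, $)
  read a, top $: go to q_1, push UV$ → (q_1, babbaab, UV$)
  read b, top U: go to q_0, push ε → (q_0, abbaab, V$)
  read a, top V: go to q_0, push WV → (q_0, bbaab, WV$)
  read b, top W: go to q_1, push UW → (q_1, baab, UWV$)
  read b, top U: go to q_0, push ε → (q_0, aab, WV$)
  read a, top W: go to q_1, push ε → (q_1, ab, V$)
No transition for (q_1, a, top V); M blocks with input ab remaining.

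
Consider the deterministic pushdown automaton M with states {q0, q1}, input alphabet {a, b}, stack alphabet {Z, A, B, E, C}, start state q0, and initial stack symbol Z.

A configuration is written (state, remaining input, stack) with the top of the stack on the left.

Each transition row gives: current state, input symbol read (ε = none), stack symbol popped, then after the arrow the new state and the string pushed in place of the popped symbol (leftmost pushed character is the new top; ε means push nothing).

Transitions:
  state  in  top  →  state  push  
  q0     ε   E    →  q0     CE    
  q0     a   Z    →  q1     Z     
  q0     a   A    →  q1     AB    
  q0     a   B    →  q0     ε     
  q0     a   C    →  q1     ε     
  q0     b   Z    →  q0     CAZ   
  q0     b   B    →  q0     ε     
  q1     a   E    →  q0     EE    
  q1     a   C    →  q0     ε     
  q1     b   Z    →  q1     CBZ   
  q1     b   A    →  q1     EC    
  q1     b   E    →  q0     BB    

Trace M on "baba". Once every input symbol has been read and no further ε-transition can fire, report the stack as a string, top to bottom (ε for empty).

(q0, baba, Z)
  read b, top Z: go to q0, push CAZ → (q0, aba, CAZ)
  read a, top C: go to q1, push ε → (q1, ba, AZ)
  read b, top A: go to q1, push EC → (q1, a, ECZ)
  read a, top E: go to q0, push EE → (q0, ε, EECZ)
  ε-move, top E: go to q0, push CE → (q0, ε, CEECZ)
All input consumed in state q0 with stack CEECZ.

CEECZ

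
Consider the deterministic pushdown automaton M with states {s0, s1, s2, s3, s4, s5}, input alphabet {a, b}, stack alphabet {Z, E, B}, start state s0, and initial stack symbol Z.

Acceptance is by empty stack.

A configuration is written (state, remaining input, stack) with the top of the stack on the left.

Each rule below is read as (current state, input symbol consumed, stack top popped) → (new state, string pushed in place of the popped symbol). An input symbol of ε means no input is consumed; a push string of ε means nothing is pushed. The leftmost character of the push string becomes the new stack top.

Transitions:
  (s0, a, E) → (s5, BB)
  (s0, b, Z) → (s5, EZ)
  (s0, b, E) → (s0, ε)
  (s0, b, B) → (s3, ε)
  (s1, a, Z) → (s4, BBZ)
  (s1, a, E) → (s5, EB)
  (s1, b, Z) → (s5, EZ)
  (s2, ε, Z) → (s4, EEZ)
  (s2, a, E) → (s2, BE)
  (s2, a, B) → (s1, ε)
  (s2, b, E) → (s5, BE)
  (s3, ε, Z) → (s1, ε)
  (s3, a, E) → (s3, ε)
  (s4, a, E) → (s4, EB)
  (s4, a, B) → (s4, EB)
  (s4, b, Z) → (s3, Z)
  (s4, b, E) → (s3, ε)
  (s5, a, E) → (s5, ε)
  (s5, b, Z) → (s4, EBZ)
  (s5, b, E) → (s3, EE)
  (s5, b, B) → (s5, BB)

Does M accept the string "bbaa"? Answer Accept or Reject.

Accept

(s0, bbaa, Z) ⊢ (s5, baa, EZ) ⊢ (s3, aa, EEZ) ⊢ (s3, a, EZ) ⊢ (s3, ε, Z) ⊢ (s1, ε, ε)
All input consumed and the stack is empty.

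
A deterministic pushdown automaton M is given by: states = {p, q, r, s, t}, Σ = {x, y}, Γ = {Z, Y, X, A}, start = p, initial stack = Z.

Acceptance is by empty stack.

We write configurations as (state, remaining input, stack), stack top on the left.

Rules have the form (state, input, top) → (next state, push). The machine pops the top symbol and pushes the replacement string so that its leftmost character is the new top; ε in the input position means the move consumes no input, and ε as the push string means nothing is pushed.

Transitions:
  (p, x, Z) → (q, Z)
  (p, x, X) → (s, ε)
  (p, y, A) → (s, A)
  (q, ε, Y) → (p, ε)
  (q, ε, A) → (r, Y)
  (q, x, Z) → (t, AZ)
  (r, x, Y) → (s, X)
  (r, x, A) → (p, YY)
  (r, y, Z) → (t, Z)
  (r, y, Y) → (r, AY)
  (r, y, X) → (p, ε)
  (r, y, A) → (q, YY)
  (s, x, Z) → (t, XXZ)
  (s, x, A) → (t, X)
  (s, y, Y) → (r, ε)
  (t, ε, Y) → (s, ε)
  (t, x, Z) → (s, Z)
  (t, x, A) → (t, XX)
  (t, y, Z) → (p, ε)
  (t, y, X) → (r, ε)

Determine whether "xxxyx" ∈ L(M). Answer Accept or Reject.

(p, xxxyx, Z) ⊢ (q, xxyx, Z) ⊢ (t, xyx, AZ) ⊢ (t, yx, XXZ) ⊢ (r, x, XZ)
No transition applies at (r, x, XZ); input not fully consumed.

Reject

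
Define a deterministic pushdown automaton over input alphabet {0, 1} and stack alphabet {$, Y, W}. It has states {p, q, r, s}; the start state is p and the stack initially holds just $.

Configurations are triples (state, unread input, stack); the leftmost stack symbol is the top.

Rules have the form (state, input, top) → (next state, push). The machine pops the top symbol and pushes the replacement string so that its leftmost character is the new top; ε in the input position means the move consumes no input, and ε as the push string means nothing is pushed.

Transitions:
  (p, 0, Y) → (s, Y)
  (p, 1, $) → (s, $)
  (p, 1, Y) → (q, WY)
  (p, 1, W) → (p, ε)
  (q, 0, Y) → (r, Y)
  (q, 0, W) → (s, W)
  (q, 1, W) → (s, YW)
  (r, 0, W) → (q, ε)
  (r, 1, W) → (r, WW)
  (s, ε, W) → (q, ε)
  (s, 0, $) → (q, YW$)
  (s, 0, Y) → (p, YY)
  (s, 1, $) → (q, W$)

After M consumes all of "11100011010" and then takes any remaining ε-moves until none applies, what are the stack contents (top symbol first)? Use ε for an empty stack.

YYWYYYW$

(p, 11100011010, $) ⊢ (s, 1100011010, $) ⊢ (q, 100011010, W$) ⊢ (s, 00011010, YW$) ⊢ (p, 0011010, YYW$) ⊢ (s, 011010, YYW$) ⊢ (p, 11010, YYYW$) ⊢ (q, 1010, WYYYW$) ⊢ (s, 010, YWYYYW$) ⊢ (p, 10, YYWYYYW$) ⊢ (q, 0, WYYWYYYW$) ⊢ (s, ε, WYYWYYYW$) ⊢ (q, ε, YYWYYYW$)
All input consumed in state q with stack YYWYYYW$.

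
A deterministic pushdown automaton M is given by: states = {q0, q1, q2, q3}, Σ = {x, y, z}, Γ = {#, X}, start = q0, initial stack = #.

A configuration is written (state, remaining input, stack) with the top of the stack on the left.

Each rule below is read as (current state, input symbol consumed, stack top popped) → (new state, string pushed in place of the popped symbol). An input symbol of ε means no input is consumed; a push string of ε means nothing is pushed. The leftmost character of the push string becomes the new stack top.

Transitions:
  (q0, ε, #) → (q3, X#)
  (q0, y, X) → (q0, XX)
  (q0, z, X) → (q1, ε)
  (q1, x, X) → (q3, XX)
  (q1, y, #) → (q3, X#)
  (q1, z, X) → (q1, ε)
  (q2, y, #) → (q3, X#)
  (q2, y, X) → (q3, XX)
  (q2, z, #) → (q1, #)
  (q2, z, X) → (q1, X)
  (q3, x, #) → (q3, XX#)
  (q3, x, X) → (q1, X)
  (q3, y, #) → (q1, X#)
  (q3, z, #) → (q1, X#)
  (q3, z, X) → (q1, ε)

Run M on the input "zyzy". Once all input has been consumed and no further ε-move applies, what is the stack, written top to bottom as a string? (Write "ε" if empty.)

(q0, zyzy, #)
  ε-move, top #: go to q3, push X# → (q3, zyzy, X#)
  read z, top X: go to q1, push ε → (q1, yzy, #)
  read y, top #: go to q3, push X# → (q3, zy, X#)
  read z, top X: go to q1, push ε → (q1, y, #)
  read y, top #: go to q3, push X# → (q3, ε, X#)
All input consumed in state q3 with stack X#.

X#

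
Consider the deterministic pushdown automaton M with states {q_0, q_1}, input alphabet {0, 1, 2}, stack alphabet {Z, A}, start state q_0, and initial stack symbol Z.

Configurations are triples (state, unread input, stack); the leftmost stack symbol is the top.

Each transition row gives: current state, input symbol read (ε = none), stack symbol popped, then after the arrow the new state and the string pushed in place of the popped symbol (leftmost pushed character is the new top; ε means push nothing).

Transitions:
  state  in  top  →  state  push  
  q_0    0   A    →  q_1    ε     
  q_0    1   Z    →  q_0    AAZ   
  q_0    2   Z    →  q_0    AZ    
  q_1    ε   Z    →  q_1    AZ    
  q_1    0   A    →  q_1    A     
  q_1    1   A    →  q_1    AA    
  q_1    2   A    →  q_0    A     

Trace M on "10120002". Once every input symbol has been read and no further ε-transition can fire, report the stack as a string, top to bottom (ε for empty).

(q_0, 10120002, Z)
  read 1, top Z: go to q_0, push AAZ → (q_0, 0120002, AAZ)
  read 0, top A: go to q_1, push ε → (q_1, 120002, AZ)
  read 1, top A: go to q_1, push AA → (q_1, 20002, AAZ)
  read 2, top A: go to q_0, push A → (q_0, 0002, AAZ)
  read 0, top A: go to q_1, push ε → (q_1, 002, AZ)
  read 0, top A: go to q_1, push A → (q_1, 02, AZ)
  read 0, top A: go to q_1, push A → (q_1, 2, AZ)
  read 2, top A: go to q_0, push A → (q_0, ε, AZ)
All input consumed in state q_0 with stack AZ.

AZ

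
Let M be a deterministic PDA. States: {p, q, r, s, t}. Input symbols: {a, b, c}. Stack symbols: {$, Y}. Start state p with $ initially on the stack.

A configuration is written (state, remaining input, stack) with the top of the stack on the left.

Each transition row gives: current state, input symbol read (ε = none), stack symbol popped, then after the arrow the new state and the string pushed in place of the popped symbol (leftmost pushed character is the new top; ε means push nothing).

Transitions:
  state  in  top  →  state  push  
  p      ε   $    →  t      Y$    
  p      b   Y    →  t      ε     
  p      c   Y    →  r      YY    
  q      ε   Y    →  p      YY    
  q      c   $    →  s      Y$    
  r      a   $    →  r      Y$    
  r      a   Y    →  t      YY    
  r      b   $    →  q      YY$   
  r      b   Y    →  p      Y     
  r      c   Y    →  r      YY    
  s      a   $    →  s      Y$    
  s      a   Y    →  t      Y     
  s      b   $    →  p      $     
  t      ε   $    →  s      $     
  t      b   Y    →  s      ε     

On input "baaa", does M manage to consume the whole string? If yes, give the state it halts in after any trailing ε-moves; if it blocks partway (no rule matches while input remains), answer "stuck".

stuck

(p, baaa, $)
  ε-move, top $: go to t, push Y$ → (t, baaa, Y$)
  read b, top Y: go to s, push ε → (s, aaa, $)
  read a, top $: go to s, push Y$ → (s, aa, Y$)
  read a, top Y: go to t, push Y → (t, a, Y$)
No transition for (t, a, top Y); M blocks with input a remaining.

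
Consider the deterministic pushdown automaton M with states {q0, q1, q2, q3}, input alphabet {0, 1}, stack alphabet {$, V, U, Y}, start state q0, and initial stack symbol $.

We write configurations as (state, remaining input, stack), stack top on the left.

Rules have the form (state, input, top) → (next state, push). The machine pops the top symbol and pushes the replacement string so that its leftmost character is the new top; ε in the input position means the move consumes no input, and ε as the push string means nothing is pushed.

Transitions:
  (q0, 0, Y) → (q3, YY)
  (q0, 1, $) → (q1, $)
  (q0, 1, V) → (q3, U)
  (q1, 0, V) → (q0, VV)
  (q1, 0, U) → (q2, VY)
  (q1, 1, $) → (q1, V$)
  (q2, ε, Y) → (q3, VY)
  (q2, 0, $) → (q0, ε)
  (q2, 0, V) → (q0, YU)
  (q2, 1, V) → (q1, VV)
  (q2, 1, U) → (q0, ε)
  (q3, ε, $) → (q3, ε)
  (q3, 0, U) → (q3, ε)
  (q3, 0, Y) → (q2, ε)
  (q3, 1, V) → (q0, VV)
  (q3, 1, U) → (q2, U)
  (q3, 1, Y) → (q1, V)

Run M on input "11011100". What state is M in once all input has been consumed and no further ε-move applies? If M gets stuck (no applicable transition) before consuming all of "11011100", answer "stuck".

(q0, 11011100, $)
  read 1, top $: go to q1, push $ → (q1, 1011100, $)
  read 1, top $: go to q1, push V$ → (q1, 011100, V$)
  read 0, top V: go to q0, push VV → (q0, 11100, VV$)
  read 1, top V: go to q3, push U → (q3, 1100, UV$)
  read 1, top U: go to q2, push U → (q2, 100, UV$)
  read 1, top U: go to q0, push ε → (q0, 00, V$)
No transition for (q0, 0, top V); M blocks with input 00 remaining.

stuck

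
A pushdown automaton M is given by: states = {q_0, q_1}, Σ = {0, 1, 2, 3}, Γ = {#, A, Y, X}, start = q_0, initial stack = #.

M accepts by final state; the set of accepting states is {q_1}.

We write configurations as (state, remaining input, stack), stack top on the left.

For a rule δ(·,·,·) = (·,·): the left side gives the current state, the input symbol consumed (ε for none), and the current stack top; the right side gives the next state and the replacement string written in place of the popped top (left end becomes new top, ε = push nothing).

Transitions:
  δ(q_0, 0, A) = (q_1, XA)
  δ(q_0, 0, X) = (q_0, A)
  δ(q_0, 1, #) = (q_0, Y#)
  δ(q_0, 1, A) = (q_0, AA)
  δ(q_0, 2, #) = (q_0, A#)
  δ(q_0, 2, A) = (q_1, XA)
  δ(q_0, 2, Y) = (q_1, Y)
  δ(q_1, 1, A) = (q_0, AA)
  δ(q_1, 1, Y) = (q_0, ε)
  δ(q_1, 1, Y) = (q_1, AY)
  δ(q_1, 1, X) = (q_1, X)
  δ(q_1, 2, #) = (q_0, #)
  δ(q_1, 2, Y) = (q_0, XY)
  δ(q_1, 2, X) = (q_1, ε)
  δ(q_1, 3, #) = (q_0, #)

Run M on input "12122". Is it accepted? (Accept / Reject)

One accepting computation: (q_0, 12122, #) ⊢ (q_0, 2122, Y#) ⊢ (q_1, 122, Y#) ⊢ (q_0, 22, #) ⊢ (q_0, 2, A#) ⊢ (q_1, ε, XA#)
All input consumed and state q_1 ∈ F.

Accept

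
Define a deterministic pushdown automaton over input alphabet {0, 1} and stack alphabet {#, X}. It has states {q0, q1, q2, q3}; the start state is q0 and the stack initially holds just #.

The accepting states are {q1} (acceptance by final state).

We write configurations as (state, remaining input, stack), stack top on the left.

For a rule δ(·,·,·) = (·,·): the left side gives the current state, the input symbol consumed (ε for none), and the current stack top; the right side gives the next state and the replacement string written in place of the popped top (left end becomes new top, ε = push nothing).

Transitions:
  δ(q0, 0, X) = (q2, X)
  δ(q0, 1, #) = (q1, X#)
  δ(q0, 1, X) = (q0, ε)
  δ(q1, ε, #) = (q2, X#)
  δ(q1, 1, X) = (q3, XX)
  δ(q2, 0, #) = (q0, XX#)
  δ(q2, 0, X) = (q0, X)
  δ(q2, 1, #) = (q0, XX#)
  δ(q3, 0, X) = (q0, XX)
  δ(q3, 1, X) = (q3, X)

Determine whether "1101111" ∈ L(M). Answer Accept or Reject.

(q0, 1101111, #)
  read 1, top #: go to q1, push X# → (q1, 101111, X#)
  read 1, top X: go to q3, push XX → (q3, 01111, XX#)
  read 0, top X: go to q0, push XX → (q0, 1111, XXX#)
  read 1, top X: go to q0, push ε → (q0, 111, XX#)
  read 1, top X: go to q0, push ε → (q0, 11, X#)
  read 1, top X: go to q0, push ε → (q0, 1, #)
  read 1, top #: go to q1, push X# → (q1, ε, X#)
All input consumed; state q1 ∈ F.

Accept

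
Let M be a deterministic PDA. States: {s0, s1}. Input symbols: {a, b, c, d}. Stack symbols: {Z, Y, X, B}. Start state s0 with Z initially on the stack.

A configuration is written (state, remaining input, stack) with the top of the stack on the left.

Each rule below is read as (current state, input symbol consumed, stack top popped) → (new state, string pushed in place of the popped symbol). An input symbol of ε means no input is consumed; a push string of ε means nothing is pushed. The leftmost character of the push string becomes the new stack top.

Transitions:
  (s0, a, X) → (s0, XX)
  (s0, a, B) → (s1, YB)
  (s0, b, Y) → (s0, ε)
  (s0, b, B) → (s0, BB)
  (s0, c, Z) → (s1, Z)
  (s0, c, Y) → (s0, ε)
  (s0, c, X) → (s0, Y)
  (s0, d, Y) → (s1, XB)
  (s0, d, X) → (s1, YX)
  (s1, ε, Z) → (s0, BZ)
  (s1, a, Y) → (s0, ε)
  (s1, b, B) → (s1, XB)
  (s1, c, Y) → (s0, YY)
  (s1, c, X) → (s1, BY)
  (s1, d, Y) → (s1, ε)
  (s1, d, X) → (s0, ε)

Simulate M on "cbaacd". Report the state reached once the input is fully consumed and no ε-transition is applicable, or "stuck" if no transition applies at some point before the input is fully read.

(s0, cbaacd, Z)
  read c, top Z: go to s1, push Z → (s1, baacd, Z)
  ε-move, top Z: go to s0, push BZ → (s0, baacd, BZ)
  read b, top B: go to s0, push BB → (s0, aacd, BBZ)
  read a, top B: go to s1, push YB → (s1, acd, YBBZ)
  read a, top Y: go to s0, push ε → (s0, cd, BBZ)
No transition for (s0, c, top B); M blocks with input cd remaining.

stuck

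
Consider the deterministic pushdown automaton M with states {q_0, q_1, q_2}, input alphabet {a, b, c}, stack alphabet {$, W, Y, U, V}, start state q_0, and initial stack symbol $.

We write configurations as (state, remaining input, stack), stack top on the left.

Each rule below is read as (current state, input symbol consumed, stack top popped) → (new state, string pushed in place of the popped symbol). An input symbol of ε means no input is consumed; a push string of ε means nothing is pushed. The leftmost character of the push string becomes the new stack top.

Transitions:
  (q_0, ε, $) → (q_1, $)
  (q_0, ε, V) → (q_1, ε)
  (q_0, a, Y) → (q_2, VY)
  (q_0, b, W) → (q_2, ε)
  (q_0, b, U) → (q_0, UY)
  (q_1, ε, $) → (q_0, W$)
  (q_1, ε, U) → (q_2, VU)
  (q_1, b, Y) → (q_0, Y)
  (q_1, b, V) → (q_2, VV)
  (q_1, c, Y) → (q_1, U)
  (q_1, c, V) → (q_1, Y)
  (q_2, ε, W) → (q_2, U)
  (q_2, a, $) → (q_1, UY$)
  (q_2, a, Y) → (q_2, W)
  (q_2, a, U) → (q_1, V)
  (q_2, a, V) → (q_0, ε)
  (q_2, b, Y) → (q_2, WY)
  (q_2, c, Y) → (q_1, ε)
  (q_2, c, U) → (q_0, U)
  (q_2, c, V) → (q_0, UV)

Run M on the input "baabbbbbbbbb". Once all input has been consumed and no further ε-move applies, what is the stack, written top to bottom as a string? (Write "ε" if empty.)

UYYYYYYYYYY$

(q_0, baabbbbbbbbb, $) ⊢ (q_1, baabbbbbbbbb, $) ⊢ (q_0, baabbbbbbbbb, W$) ⊢ (q_2, aabbbbbbbbb, $) ⊢ (q_1, abbbbbbbbb, UY$) ⊢ (q_2, abbbbbbbbb, VUY$) ⊢ (q_0, bbbbbbbbb, UY$) ⊢ (q_0, bbbbbbbb, UYY$) ⊢ (q_0, bbbbbbb, UYYY$) ⊢ (q_0, bbbbbb, UYYYY$) ⊢ (q_0, bbbbb, UYYYYY$) ⊢ (q_0, bbbb, UYYYYYY$) ⊢ (q_0, bbb, UYYYYYYY$) ⊢ (q_0, bb, UYYYYYYYY$) ⊢ (q_0, b, UYYYYYYYYY$) ⊢ (q_0, ε, UYYYYYYYYYY$)
All input consumed in state q_0 with stack UYYYYYYYYYY$.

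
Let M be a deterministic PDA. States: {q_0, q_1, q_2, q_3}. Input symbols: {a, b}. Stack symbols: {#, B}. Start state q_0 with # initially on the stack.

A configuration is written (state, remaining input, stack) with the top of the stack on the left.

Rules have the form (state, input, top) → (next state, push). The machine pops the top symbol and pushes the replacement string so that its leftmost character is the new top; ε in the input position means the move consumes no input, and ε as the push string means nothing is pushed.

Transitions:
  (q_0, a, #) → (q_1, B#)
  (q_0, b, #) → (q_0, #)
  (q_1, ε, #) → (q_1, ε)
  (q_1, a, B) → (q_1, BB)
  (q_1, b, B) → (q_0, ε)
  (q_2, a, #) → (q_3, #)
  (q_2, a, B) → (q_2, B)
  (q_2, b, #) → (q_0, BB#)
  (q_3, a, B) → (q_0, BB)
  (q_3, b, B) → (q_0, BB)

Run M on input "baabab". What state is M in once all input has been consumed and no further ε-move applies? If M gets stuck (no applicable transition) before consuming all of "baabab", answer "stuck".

stuck

(q_0, baabab, #)
  read b, top #: go to q_0, push # → (q_0, aabab, #)
  read a, top #: go to q_1, push B# → (q_1, abab, B#)
  read a, top B: go to q_1, push BB → (q_1, bab, BB#)
  read b, top B: go to q_0, push ε → (q_0, ab, B#)
No transition for (q_0, a, top B); M blocks with input ab remaining.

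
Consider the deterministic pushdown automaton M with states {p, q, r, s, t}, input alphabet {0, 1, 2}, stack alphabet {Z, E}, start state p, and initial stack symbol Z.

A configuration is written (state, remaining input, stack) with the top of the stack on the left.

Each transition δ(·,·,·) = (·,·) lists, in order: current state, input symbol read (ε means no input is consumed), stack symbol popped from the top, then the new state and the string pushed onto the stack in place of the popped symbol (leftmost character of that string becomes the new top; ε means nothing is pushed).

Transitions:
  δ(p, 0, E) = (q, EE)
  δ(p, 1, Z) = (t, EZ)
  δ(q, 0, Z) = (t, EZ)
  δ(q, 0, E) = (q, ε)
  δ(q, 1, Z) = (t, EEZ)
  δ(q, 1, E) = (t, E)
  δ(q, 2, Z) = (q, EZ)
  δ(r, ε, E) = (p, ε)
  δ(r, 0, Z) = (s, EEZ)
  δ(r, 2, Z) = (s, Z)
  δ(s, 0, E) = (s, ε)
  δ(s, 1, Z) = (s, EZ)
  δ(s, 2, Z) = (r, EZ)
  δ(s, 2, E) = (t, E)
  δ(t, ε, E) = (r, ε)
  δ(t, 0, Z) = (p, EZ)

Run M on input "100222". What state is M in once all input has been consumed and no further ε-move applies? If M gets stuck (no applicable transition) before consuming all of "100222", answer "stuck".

p

(p, 100222, Z)
  read 1, top Z: go to t, push EZ → (t, 00222, EZ)
  ε-move, top E: go to r, push ε → (r, 00222, Z)
  read 0, top Z: go to s, push EEZ → (s, 0222, EEZ)
  read 0, top E: go to s, push ε → (s, 222, EZ)
  read 2, top E: go to t, push E → (t, 22, EZ)
  ε-move, top E: go to r, push ε → (r, 22, Z)
  read 2, top Z: go to s, push Z → (s, 2, Z)
  read 2, top Z: go to r, push EZ → (r, ε, EZ)
  ε-move, top E: go to p, push ε → (p, ε, Z)
All input consumed; M is in state p.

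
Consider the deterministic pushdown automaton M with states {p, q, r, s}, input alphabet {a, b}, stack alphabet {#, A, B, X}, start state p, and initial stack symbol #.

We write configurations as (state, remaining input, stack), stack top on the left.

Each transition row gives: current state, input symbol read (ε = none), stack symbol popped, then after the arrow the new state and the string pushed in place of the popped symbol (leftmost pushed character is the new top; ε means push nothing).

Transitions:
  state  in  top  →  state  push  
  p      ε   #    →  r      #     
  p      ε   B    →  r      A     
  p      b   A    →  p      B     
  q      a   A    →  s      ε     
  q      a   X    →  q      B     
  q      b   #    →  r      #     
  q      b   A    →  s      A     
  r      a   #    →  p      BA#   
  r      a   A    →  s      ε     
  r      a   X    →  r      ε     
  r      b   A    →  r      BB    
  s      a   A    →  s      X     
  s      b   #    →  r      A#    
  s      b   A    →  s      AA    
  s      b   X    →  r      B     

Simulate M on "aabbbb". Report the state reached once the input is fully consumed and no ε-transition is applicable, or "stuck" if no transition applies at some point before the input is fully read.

(p, aabbbb, #)
  ε-move, top #: go to r, push # → (r, aabbbb, #)
  read a, top #: go to p, push BA# → (p, abbbb, BA#)
  ε-move, top B: go to r, push A → (r, abbbb, AA#)
  read a, top A: go to s, push ε → (s, bbbb, A#)
  read b, top A: go to s, push AA → (s, bbb, AA#)
  read b, top A: go to s, push AA → (s, bb, AAA#)
  read b, top A: go to s, push AA → (s, b, AAAA#)
  read b, top A: go to s, push AA → (s, ε, AAAAA#)
All input consumed; M is in state s.

s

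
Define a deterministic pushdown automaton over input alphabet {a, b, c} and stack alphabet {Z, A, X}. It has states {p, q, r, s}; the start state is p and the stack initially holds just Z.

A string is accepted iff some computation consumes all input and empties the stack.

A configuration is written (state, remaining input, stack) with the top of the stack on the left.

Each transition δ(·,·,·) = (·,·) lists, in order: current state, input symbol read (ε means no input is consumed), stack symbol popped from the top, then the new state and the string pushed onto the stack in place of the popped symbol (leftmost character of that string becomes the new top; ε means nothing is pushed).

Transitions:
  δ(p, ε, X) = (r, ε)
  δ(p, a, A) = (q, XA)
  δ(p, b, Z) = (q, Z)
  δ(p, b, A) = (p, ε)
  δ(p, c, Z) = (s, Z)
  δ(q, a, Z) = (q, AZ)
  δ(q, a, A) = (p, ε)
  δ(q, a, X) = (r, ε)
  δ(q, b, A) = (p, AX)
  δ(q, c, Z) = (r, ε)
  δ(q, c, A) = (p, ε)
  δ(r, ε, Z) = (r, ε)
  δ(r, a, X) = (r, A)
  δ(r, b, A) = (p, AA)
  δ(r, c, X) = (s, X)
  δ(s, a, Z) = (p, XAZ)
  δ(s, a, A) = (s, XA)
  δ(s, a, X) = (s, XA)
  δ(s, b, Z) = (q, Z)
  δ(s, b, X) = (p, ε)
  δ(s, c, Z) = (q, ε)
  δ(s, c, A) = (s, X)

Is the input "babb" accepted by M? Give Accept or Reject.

Accept

(p, babb, Z) ⊢ (q, abb, Z) ⊢ (q, bb, AZ) ⊢ (p, b, AXZ) ⊢ (p, ε, XZ) ⊢ (r, ε, Z) ⊢ (r, ε, ε)
All input consumed and the stack is empty.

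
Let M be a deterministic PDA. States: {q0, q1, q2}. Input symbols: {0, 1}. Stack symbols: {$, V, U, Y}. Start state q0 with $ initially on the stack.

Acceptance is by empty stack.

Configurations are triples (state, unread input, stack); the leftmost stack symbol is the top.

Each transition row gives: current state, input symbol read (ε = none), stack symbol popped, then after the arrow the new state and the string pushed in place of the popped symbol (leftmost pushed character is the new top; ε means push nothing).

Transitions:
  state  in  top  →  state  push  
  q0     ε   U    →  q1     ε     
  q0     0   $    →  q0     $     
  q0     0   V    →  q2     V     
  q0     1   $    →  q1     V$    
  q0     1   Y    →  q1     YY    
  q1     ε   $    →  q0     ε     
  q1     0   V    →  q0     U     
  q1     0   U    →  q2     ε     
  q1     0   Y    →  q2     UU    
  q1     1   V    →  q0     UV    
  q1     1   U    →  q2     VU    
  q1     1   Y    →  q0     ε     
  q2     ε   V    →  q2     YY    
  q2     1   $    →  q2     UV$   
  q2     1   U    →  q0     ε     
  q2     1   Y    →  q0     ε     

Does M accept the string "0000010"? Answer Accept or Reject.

(q0, 0000010, $)
  read 0, top $: go to q0, push $ → (q0, 000010, $)
  read 0, top $: go to q0, push $ → (q0, 00010, $)
  read 0, top $: go to q0, push $ → (q0, 0010, $)
  read 0, top $: go to q0, push $ → (q0, 010, $)
  read 0, top $: go to q0, push $ → (q0, 10, $)
  read 1, top $: go to q1, push V$ → (q1, 0, V$)
  read 0, top V: go to q0, push U → (q0, ε, U$)
  ε-move, top U: go to q1, push ε → (q1, ε, $)
  ε-move, top $: go to q0, push ε → (q0, ε, ε)
All input consumed and the stack is empty.

Accept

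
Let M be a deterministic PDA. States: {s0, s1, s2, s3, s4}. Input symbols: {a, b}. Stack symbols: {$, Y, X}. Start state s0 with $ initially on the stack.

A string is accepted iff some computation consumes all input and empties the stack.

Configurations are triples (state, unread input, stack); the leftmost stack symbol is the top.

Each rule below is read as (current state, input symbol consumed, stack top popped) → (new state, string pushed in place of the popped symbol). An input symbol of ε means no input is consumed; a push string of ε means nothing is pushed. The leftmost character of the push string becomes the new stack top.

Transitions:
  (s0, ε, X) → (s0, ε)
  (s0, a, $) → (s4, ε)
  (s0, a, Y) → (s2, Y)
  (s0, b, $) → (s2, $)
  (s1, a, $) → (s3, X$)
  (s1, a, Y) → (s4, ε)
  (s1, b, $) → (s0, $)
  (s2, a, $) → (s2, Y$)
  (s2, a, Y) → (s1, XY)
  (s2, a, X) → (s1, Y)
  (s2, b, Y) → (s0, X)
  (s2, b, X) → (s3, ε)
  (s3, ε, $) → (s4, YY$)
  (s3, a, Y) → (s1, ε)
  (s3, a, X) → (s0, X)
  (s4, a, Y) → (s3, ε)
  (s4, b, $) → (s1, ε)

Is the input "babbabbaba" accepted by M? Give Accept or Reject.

Accept

(s0, babbabbaba, $)
  read b, top $: go to s2, push $ → (s2, abbabbaba, $)
  read a, top $: go to s2, push Y$ → (s2, bbabbaba, Y$)
  read b, top Y: go to s0, push X → (s0, babbaba, X$)
  ε-move, top X: go to s0, push ε → (s0, babbaba, $)
  read b, top $: go to s2, push $ → (s2, abbaba, $)
  read a, top $: go to s2, push Y$ → (s2, bbaba, Y$)
  read b, top Y: go to s0, push X → (s0, baba, X$)
  ε-move, top X: go to s0, push ε → (s0, baba, $)
  read b, top $: go to s2, push $ → (s2, aba, $)
  read a, top $: go to s2, push Y$ → (s2, ba, Y$)
  read b, top Y: go to s0, push X → (s0, a, X$)
  ε-move, top X: go to s0, push ε → (s0, a, $)
  read a, top $: go to s4, push ε → (s4, ε, ε)
All input consumed and the stack is empty.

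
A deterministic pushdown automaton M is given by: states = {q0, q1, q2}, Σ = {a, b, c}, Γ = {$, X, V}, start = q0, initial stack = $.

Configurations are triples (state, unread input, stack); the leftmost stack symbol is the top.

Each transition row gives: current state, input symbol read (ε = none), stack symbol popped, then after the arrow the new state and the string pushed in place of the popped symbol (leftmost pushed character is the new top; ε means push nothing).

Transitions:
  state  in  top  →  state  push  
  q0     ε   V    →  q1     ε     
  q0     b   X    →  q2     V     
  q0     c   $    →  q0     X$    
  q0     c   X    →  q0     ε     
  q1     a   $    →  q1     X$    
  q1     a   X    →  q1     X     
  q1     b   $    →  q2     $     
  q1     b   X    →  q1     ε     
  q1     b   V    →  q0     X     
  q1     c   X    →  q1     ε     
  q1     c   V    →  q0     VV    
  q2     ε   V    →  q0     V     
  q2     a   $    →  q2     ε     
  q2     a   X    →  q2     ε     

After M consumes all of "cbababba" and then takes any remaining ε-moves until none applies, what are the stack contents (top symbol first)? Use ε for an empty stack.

(q0, cbababba, $)
  read c, top $: go to q0, push X$ → (q0, bababba, X$)
  read b, top X: go to q2, push V → (q2, ababba, V$)
  ε-move, top V: go to q0, push V → (q0, ababba, V$)
  ε-move, top V: go to q1, push ε → (q1, ababba, $)
  read a, top $: go to q1, push X$ → (q1, babba, X$)
  read b, top X: go to q1, push ε → (q1, abba, $)
  read a, top $: go to q1, push X$ → (q1, bba, X$)
  read b, top X: go to q1, push ε → (q1, ba, $)
  read b, top $: go to q2, push $ → (q2, a, $)
  read a, top $: go to q2, push ε → (q2, ε, ε)
All input consumed in state q2 with stack ε.

ε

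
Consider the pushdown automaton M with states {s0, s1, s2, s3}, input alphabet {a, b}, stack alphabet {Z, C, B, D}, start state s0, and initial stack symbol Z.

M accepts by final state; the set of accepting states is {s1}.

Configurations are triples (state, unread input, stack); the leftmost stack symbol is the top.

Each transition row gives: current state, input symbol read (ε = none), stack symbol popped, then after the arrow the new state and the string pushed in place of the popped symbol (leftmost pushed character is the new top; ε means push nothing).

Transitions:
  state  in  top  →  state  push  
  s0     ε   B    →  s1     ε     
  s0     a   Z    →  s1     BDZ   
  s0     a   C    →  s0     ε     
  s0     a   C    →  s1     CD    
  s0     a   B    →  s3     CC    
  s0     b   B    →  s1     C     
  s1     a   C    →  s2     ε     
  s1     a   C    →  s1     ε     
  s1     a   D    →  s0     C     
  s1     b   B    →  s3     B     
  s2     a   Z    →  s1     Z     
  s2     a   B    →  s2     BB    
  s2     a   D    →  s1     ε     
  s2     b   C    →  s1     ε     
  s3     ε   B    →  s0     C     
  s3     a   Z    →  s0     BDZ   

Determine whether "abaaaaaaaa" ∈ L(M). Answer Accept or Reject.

Accept

One accepting computation: (s0, abaaaaaaaa, Z) ⊢ (s1, baaaaaaaa, BDZ) ⊢ (s3, aaaaaaaa, BDZ) ⊢ (s0, aaaaaaaa, CDZ) ⊢ (s1, aaaaaaa, CDDZ) ⊢ (s2, aaaaaa, DDZ) ⊢ (s1, aaaaa, DZ) ⊢ (s0, aaaa, CZ) ⊢ (s1, aaa, CDZ) ⊢ (s1, aa, DZ) ⊢ (s0, a, CZ) ⊢ (s1, ε, CDZ)
All input consumed and state s1 ∈ F.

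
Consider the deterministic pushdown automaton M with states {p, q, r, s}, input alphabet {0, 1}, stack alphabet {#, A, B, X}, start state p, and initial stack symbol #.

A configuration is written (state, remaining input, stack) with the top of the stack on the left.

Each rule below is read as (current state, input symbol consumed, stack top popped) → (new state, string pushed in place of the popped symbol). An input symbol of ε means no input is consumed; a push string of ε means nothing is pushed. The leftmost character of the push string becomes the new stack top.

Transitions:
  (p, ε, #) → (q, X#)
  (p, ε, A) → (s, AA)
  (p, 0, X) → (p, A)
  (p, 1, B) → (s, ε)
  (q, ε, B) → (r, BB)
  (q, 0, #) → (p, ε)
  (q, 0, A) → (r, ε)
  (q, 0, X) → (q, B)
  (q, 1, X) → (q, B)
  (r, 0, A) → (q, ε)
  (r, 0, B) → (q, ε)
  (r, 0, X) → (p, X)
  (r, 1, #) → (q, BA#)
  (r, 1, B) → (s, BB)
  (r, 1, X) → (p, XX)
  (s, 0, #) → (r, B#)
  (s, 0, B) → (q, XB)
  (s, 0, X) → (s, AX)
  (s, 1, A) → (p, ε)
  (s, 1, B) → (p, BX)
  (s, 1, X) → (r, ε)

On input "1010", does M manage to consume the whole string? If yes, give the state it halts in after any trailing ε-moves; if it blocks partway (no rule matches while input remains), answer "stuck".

(p, 1010, #)
  ε-move, top #: go to q, push X# → (q, 1010, X#)
  read 1, top X: go to q, push B → (q, 010, B#)
  ε-move, top B: go to r, push BB → (r, 010, BB#)
  read 0, top B: go to q, push ε → (q, 10, B#)
  ε-move, top B: go to r, push BB → (r, 10, BB#)
  read 1, top B: go to s, push BB → (s, 0, BBB#)
  read 0, top B: go to q, push XB → (q, ε, XBBB#)
All input consumed; M is in state q.

q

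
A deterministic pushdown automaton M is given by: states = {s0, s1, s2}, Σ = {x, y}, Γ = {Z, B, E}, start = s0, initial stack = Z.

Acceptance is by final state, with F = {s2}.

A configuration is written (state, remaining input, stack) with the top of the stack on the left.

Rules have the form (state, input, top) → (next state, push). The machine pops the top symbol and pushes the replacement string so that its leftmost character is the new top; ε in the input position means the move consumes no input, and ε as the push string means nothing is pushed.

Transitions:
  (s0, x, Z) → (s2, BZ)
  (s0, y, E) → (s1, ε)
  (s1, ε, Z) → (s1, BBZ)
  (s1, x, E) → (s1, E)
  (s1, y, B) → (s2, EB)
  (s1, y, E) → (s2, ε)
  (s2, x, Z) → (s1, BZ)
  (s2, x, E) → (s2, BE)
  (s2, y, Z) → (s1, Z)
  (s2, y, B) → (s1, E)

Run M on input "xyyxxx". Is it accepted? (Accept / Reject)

Reject

(s0, xyyxxx, Z)
  read x, top Z: go to s2, push BZ → (s2, yyxxx, BZ)
  read y, top B: go to s1, push E → (s1, yxxx, EZ)
  read y, top E: go to s2, push ε → (s2, xxx, Z)
  read x, top Z: go to s1, push BZ → (s1, xx, BZ)
No transition applies at (s1, xx, BZ); input not fully consumed.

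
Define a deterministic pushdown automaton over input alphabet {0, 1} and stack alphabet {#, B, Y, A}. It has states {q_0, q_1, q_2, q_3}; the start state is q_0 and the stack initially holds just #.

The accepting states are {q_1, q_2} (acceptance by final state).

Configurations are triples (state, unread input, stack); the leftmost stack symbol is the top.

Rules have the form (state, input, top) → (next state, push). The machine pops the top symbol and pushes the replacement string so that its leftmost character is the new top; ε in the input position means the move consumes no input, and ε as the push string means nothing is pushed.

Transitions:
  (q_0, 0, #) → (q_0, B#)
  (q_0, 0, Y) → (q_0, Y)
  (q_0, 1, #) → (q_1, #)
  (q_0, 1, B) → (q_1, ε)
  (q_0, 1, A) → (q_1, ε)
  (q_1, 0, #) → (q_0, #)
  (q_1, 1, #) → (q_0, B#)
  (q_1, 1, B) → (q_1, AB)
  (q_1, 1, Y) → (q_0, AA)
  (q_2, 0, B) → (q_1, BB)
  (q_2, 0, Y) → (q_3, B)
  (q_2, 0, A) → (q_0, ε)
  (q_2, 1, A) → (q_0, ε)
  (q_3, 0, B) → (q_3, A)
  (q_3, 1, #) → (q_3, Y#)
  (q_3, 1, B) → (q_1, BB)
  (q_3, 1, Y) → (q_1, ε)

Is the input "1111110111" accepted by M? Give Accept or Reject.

(q_0, 1111110111, #)
  read 1, top #: go to q_1, push # → (q_1, 111110111, #)
  read 1, top #: go to q_0, push B# → (q_0, 11110111, B#)
  read 1, top B: go to q_1, push ε → (q_1, 1110111, #)
  read 1, top #: go to q_0, push B# → (q_0, 110111, B#)
  read 1, top B: go to q_1, push ε → (q_1, 10111, #)
  read 1, top #: go to q_0, push B# → (q_0, 0111, B#)
No transition applies at (q_0, 0111, B#); input not fully consumed.

Reject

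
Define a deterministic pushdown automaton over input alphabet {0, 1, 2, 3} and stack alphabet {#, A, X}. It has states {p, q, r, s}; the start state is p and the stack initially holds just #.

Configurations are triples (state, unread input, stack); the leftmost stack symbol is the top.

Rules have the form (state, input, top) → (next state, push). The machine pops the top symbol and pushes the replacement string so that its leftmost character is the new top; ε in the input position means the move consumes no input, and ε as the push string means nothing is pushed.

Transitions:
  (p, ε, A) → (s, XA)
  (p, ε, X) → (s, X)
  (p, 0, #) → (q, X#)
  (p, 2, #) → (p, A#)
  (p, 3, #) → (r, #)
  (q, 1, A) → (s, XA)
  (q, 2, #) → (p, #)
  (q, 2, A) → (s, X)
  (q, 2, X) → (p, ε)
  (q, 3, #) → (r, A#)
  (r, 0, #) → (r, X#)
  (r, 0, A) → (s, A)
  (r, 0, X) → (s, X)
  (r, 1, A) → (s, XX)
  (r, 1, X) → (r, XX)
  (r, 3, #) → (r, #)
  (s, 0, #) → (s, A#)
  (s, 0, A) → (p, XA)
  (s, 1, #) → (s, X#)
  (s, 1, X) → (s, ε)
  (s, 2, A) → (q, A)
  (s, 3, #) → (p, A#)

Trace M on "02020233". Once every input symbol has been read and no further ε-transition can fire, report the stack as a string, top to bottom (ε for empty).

#

(p, 02020233, #) ⊢ (q, 2020233, X#) ⊢ (p, 020233, #) ⊢ (q, 20233, X#) ⊢ (p, 0233, #) ⊢ (q, 233, X#) ⊢ (p, 33, #) ⊢ (r, 3, #) ⊢ (r, ε, #)
All input consumed in state r with stack #.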